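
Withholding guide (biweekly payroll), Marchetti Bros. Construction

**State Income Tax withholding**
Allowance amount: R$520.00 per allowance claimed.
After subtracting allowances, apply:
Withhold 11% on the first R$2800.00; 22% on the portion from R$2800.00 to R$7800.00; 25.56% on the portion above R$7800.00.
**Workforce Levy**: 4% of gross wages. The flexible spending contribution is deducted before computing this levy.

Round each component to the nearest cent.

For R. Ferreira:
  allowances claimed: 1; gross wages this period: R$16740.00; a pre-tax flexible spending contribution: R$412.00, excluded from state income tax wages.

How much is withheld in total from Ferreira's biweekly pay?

State Income Tax: taxable = R$16740.00 − R$412.00 − 1×R$520.00 = R$15808.00
  R$1408.00 + 25.56% × (R$15808.00 − R$7800.00) = R$1408.00 + 25.56% × R$8008.00 = R$3454.84
Workforce Levy: 4% × R$16328.00 = R$653.12
Total: R$3454.84 + R$653.12 = R$4107.96

R$4107.96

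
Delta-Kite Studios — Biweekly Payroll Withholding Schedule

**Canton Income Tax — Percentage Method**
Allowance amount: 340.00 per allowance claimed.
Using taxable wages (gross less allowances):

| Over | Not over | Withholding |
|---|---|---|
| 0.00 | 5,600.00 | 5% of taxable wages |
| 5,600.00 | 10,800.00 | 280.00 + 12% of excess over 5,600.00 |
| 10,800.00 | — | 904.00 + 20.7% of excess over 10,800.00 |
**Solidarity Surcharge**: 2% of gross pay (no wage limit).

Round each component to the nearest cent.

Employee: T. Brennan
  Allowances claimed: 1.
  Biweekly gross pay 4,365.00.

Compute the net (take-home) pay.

Canton Income Tax: taxable = 4,365.00 − 1×340.00 = 4,025.00
  5% × 4,025.00 = 201.25
Solidarity Surcharge: 2% × 4,365.00 = 87.30
Total withheld: 201.25 + 87.30 = 288.55
Net pay: 4,365.00 − 288.55 = 4,076.45

4,076.45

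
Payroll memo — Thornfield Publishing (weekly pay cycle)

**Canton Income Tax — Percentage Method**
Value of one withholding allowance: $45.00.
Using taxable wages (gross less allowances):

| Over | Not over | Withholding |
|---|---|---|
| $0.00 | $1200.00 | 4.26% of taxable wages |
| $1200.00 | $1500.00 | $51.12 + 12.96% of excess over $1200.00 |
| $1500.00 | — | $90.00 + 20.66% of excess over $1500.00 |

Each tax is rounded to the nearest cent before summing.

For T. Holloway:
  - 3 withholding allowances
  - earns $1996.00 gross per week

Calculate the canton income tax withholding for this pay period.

Canton Income Tax: taxable = $1996.00 − 3×$45.00 = $1861.00
  $90.00 + 20.66% × ($1861.00 − $1500.00) = $90.00 + 20.66% × $361.00 = $164.58

$164.58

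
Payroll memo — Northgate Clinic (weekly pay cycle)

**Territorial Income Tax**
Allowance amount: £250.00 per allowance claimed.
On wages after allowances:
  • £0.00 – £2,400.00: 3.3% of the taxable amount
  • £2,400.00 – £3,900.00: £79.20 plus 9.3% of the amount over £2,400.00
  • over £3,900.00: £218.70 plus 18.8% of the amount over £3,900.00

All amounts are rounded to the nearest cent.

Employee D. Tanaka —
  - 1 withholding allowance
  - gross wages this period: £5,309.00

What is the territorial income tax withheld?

£436.59

Territorial Income Tax: taxable = £5,309.00 − 1×£250.00 = £5,059.00
  £218.70 + 18.8% × (£5,059.00 − £3,900.00) = £218.70 + 18.8% × £1,159.00 = £436.59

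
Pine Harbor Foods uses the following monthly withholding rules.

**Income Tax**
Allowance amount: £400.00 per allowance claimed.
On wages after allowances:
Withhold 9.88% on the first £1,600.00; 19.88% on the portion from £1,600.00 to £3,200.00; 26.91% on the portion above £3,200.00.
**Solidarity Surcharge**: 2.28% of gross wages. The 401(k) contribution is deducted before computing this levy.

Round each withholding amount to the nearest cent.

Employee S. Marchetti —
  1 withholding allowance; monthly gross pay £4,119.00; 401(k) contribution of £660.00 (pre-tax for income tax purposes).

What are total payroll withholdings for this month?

£527.00

Income Tax: taxable = £4,119.00 − £660.00 − 1×£400.00 = £3,059.00
  £158.08 + 19.88% × (£3,059.00 − £1,600.00) = £158.08 + 19.88% × £1,459.00 = £448.13
Solidarity Surcharge: 2.28% × £3,459.00 = £78.87
Total: £448.13 + £78.87 = £527.00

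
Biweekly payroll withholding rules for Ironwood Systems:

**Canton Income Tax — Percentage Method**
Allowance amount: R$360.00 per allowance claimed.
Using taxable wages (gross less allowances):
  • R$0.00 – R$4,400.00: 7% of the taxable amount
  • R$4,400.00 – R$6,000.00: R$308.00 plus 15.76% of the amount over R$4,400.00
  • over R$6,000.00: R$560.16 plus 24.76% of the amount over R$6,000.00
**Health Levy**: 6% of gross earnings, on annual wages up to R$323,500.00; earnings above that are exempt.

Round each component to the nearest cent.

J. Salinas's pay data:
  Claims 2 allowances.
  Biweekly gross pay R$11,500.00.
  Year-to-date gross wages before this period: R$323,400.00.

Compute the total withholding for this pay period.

Canton Income Tax: taxable = R$11,500.00 − 2×R$360.00 = R$10,780.00
  R$560.16 + 24.76% × (R$10,780.00 − R$6,000.00) = R$560.16 + 24.76% × R$4,780.00 = R$1,743.69
Health Levy: cap R$323,500.00 − YTD R$323,400.00 = R$100.00 subject; 6% × R$100.00 = R$6.00
Total: R$1,743.69 + R$6.00 = R$1,749.69

R$1,749.69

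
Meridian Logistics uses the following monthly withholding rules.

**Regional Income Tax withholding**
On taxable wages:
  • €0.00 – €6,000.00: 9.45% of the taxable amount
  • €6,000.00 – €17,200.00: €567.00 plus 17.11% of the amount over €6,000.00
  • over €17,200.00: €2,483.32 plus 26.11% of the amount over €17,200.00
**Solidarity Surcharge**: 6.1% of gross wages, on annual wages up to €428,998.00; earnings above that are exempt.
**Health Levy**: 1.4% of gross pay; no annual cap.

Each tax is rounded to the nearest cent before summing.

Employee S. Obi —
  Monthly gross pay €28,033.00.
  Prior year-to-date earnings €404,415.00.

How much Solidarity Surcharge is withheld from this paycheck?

Solidarity Surcharge: cap €428,998.00 − YTD €404,415.00 = €24,583.00 subject; 6.1% × €24,583.00 = €1,499.56

€1,499.56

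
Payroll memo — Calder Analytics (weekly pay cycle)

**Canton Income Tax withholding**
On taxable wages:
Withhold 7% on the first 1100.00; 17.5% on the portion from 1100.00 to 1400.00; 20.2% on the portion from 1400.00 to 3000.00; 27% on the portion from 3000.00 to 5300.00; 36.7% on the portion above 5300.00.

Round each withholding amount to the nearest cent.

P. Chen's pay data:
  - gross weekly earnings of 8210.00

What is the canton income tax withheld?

2141.67

Canton Income Tax: taxable = 8210.00
  1073.70 + 36.7% × (8210.00 − 5300.00) = 1073.70 + 36.7% × 2910.00 = 2141.67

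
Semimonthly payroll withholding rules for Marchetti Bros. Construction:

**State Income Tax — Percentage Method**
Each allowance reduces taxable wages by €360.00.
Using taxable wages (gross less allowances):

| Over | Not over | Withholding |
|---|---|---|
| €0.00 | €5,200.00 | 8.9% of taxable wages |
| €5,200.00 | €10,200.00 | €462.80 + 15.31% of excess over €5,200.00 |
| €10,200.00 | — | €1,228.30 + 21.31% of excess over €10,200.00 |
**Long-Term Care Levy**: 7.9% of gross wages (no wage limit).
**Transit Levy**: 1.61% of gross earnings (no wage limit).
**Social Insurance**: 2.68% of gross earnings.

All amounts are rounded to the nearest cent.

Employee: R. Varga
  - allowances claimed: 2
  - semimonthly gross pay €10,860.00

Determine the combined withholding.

€2,542.95

State Income Tax: taxable = €10,860.00 − 2×€360.00 = €10,140.00
  €462.80 + 15.31% × (€10,140.00 − €5,200.00) = €462.80 + 15.31% × €4,940.00 = €1,219.11
Long-Term Care Levy: 7.9% × €10,860.00 = €857.94
Transit Levy: 1.61% × €10,860.00 = €174.85
Social Insurance: 2.68% × €10,860.00 = €291.05
Total: €1,219.11 + €857.94 + €174.85 + €291.05 = €2,542.95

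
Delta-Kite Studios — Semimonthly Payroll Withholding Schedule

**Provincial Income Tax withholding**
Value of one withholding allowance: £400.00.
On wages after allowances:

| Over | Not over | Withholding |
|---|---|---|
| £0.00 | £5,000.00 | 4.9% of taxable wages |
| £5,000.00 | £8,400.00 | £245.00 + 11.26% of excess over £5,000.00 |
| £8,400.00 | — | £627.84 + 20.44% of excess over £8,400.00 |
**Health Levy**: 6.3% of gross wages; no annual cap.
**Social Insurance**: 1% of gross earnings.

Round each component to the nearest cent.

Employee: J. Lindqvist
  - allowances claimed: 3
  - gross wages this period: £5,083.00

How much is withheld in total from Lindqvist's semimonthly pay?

£561.33

Provincial Income Tax: taxable = £5,083.00 − 3×£400.00 = £3,883.00
  4.9% × £3,883.00 = £190.27
Health Levy: 6.3% × £5,083.00 = £320.23
Social Insurance: 1% × £5,083.00 = £50.83
Total: £190.27 + £320.23 + £50.83 = £561.33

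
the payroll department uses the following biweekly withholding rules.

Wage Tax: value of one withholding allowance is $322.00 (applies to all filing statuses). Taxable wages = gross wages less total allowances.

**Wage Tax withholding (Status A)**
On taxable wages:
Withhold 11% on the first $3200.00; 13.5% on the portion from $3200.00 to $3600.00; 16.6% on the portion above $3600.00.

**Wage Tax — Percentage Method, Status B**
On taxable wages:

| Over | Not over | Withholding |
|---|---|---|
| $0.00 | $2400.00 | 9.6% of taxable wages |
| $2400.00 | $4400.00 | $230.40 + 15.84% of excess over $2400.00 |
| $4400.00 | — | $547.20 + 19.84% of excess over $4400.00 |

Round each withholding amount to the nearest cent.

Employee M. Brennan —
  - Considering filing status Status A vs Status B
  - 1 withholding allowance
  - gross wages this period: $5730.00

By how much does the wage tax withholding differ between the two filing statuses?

Wage Tax (Status A): taxable = $5730.00 − 1×$322.00 = $5408.00
  $406.00 + 16.6% × ($5408.00 − $3600.00) = $406.00 + 16.6% × $1808.00 = $706.13
Wage Tax (Status B): taxable = $5730.00 − 1×$322.00 = $5408.00
  $547.20 + 19.84% × ($5408.00 − $4400.00) = $547.20 + 19.84% × $1008.00 = $747.19
Difference: |$706.13 − $747.19| = $41.06 (higher under Status B)

$41.06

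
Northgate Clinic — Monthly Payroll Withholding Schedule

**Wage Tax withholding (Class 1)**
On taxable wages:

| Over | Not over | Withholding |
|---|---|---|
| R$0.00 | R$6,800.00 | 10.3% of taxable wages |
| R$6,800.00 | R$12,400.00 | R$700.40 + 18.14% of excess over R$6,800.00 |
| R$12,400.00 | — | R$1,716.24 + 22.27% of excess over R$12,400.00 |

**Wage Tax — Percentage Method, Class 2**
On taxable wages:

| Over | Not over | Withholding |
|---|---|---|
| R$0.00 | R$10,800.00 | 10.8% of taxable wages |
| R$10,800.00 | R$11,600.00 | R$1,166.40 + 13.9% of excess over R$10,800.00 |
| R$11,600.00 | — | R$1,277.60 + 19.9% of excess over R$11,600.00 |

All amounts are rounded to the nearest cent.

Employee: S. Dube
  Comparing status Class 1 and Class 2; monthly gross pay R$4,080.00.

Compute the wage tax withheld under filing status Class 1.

Wage Tax (Class 1): taxable = R$4,080.00
  10.3% × R$4,080.00 = R$420.24

R$420.24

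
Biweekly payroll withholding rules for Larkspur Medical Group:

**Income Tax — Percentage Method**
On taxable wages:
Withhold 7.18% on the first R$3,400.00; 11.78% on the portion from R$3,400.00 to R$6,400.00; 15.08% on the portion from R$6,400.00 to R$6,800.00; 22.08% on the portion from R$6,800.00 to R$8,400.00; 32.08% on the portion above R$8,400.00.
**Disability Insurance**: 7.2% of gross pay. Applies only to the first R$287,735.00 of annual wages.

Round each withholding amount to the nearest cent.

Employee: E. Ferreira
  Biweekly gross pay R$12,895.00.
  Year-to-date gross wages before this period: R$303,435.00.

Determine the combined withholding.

R$2,453.12

Income Tax: taxable = R$12,895.00
  R$1,011.12 + 32.08% × (R$12,895.00 − R$8,400.00) = R$1,011.12 + 32.08% × R$4,495.00 = R$2,453.12
Disability Insurance: YTD R$303,435.00 ≥ cap R$287,735.00 → R$0.00
Total: R$2,453.12 + R$0.00 = R$2,453.12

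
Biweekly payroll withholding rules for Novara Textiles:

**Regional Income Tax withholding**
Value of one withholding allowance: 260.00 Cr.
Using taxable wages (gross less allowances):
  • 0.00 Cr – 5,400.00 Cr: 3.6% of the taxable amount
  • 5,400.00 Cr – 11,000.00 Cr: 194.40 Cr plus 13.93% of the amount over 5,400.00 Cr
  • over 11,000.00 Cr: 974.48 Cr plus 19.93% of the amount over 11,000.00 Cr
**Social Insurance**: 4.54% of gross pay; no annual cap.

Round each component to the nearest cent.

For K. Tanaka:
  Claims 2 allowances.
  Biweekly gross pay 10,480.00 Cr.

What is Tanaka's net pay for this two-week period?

Regional Income Tax: taxable = 10,480.00 Cr − 2×260.00 Cr = 9,960.00 Cr
  194.40 Cr + 13.93% × (9,960.00 Cr − 5,400.00 Cr) = 194.40 Cr + 13.93% × 4,560.00 Cr = 829.61 Cr
Social Insurance: 4.54% × 10,480.00 Cr = 475.79 Cr
Total withheld: 829.61 Cr + 475.79 Cr = 1,305.40 Cr
Net pay: 10,480.00 Cr − 1,305.40 Cr = 9,174.60 Cr

9,174.60 Cr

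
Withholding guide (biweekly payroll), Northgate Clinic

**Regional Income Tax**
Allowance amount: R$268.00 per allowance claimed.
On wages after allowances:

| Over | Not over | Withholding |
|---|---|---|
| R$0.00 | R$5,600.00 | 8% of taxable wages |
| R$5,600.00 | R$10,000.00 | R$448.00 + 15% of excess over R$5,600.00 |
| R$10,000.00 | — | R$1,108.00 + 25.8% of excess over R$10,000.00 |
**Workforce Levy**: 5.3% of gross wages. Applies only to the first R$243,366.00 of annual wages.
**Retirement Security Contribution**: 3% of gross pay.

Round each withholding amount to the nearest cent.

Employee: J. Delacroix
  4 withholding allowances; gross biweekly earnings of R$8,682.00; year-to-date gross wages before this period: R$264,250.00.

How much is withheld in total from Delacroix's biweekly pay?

R$1,009.96

Regional Income Tax: taxable = R$8,682.00 − 4×R$268.00 = R$7,610.00
  R$448.00 + 15% × (R$7,610.00 − R$5,600.00) = R$448.00 + 15% × R$2,010.00 = R$749.50
Workforce Levy: YTD R$264,250.00 ≥ cap R$243,366.00 → R$0.00
Retirement Security Contribution: 3% × R$8,682.00 = R$260.46
Total: R$749.50 + R$0.00 + R$260.46 = R$1,009.96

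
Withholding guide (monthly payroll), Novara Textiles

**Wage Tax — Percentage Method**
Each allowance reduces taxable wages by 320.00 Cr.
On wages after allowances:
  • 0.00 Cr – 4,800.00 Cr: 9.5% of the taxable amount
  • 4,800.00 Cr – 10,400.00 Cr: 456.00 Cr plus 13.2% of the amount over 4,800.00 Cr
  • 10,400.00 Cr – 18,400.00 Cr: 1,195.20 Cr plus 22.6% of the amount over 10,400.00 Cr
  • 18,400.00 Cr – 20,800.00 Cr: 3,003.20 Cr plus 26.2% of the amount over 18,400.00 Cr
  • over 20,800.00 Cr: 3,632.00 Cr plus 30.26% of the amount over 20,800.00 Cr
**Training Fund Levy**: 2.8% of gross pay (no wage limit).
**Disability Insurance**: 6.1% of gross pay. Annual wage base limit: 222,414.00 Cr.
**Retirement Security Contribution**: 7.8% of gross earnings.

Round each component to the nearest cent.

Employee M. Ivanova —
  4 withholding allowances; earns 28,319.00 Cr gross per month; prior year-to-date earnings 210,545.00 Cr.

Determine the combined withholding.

9,245.74 Cr

Wage Tax: taxable = 28,319.00 Cr − 4×320.00 Cr = 27,039.00 Cr
  3,632.00 Cr + 30.26% × (27,039.00 Cr − 20,800.00 Cr) = 3,632.00 Cr + 30.26% × 6,239.00 Cr = 5,519.92 Cr
Training Fund Levy: 2.8% × 28,319.00 Cr = 792.93 Cr
Disability Insurance: cap 222,414.00 Cr − YTD 210,545.00 Cr = 11,869.00 Cr subject; 6.1% × 11,869.00 Cr = 724.01 Cr
Retirement Security Contribution: 7.8% × 28,319.00 Cr = 2,208.88 Cr
Total: 5,519.92 Cr + 792.93 Cr + 724.01 Cr + 2,208.88 Cr = 9,245.74 Cr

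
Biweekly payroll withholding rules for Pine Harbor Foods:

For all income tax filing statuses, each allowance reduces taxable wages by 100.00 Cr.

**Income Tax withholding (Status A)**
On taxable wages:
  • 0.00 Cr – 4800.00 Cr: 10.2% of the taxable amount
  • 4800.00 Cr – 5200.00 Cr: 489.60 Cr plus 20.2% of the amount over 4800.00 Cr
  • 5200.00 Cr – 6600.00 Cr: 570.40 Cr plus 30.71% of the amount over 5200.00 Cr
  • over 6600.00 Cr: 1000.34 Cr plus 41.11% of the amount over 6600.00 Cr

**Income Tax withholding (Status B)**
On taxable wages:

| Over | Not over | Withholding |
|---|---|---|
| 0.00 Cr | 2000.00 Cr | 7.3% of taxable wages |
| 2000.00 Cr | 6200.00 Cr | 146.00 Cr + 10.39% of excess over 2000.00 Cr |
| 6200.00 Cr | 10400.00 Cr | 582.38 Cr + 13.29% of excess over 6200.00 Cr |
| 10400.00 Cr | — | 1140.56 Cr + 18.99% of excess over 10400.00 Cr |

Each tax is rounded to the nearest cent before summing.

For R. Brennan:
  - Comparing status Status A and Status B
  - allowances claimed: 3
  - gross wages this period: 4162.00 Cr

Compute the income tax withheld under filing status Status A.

Income Tax (Status A): taxable = 4162.00 Cr − 3×100.00 Cr = 3862.00 Cr
  10.2% × 3862.00 Cr = 393.92 Cr

393.92 Cr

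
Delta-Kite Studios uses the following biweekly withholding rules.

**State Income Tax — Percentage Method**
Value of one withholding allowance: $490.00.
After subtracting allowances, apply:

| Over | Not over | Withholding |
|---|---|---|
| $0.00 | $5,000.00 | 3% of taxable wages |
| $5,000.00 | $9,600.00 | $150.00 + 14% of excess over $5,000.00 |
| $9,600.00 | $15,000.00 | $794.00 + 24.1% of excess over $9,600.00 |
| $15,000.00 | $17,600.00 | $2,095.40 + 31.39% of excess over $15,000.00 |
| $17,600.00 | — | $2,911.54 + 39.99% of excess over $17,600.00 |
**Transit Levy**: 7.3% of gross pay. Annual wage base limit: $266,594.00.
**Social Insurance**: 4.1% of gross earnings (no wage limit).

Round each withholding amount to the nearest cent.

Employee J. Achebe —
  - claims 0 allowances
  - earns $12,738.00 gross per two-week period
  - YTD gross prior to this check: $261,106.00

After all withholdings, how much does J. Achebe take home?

$10,264.86

State Income Tax: taxable = $12,738.00
  $794.00 + 24.1% × ($12,738.00 − $9,600.00) = $794.00 + 24.1% × $3,138.00 = $1,550.26
Transit Levy: cap $266,594.00 − YTD $261,106.00 = $5,488.00 subject; 7.3% × $5,488.00 = $400.62
Social Insurance: 4.1% × $12,738.00 = $522.26
Total withheld: $1,550.26 + $400.62 + $522.26 = $2,473.14
Net pay: $12,738.00 − $2,473.14 = $10,264.86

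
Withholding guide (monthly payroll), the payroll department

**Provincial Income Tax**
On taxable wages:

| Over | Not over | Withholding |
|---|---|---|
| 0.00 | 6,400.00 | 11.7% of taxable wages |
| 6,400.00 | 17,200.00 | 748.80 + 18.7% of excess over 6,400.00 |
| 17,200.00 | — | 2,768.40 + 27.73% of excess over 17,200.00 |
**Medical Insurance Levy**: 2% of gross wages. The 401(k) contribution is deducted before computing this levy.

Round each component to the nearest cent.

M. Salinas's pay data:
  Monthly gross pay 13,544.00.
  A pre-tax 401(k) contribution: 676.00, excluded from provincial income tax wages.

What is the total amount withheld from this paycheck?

Provincial Income Tax: taxable = 13,544.00 − 676.00 = 12,868.00
  748.80 + 18.7% × (12,868.00 − 6,400.00) = 748.80 + 18.7% × 6,468.00 = 1,958.32
Medical Insurance Levy: 2% × 12,868.00 = 257.36
Total: 1,958.32 + 257.36 = 2,215.68

2,215.68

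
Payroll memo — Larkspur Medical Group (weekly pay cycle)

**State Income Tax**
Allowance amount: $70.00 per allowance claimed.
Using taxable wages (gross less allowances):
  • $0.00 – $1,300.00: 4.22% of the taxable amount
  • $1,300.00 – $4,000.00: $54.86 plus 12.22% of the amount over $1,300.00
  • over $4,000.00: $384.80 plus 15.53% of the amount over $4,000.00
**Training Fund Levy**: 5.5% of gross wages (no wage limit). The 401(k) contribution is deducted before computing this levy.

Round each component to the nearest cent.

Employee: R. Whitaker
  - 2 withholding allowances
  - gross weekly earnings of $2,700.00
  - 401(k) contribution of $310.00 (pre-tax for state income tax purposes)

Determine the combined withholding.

State Income Tax: taxable = $2,700.00 − $310.00 − 2×$70.00 = $2,250.00
  $54.86 + 12.22% × ($2,250.00 − $1,300.00) = $54.86 + 12.22% × $950.00 = $170.95
Training Fund Levy: 5.5% × $2,390.00 = $131.45
Total: $170.95 + $131.45 = $302.40

$302.40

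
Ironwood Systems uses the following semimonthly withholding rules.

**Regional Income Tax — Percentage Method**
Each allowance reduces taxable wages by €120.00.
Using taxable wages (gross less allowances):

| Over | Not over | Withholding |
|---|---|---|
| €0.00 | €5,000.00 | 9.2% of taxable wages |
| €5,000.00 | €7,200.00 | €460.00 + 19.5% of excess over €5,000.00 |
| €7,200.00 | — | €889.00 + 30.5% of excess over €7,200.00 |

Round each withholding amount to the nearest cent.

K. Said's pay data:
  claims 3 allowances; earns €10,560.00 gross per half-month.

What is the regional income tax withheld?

Regional Income Tax: taxable = €10,560.00 − 3×€120.00 = €10,200.00
  €889.00 + 30.5% × (€10,200.00 − €7,200.00) = €889.00 + 30.5% × €3,000.00 = €1,804.00

€1,804.00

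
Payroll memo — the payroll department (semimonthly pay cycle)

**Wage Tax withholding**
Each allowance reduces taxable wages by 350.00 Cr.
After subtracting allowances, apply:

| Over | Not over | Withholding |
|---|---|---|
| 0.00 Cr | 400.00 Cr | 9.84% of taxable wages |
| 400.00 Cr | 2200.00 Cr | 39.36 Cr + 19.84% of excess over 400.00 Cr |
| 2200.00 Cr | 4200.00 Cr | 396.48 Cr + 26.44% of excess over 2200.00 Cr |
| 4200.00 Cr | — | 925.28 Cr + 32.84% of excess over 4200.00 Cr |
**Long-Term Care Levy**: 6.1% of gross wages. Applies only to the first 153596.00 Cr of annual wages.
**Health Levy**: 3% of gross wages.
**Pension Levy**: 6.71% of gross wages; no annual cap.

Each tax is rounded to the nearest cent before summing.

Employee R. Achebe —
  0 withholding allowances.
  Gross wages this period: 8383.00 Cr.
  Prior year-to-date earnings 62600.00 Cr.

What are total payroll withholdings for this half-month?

3624.33 Cr

Wage Tax: taxable = 8383.00 Cr
  925.28 Cr + 32.84% × (8383.00 Cr − 4200.00 Cr) = 925.28 Cr + 32.84% × 4183.00 Cr = 2298.98 Cr
Long-Term Care Levy: 6.1% × 8383.00 Cr = 511.36 Cr
Health Levy: 3% × 8383.00 Cr = 251.49 Cr
Pension Levy: 6.71% × 8383.00 Cr = 562.50 Cr
Total: 2298.98 Cr + 511.36 Cr + 251.49 Cr + 562.50 Cr = 3624.33 Cr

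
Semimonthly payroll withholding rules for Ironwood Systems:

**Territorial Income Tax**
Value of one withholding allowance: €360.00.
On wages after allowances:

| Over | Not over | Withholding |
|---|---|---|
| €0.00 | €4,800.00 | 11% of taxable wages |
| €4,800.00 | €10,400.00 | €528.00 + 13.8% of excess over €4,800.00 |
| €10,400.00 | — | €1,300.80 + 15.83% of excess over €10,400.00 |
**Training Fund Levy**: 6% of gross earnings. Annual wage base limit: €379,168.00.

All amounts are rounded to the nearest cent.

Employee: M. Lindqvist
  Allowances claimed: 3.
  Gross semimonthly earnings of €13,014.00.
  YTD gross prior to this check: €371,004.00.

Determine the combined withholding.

Territorial Income Tax: taxable = €13,014.00 − 3×€360.00 = €11,934.00
  €1,300.80 + 15.83% × (€11,934.00 − €10,400.00) = €1,300.80 + 15.83% × €1,534.00 = €1,543.63
Training Fund Levy: cap €379,168.00 − YTD €371,004.00 = €8,164.00 subject; 6% × €8,164.00 = €489.84
Total: €1,543.63 + €489.84 = €2,033.47

€2,033.47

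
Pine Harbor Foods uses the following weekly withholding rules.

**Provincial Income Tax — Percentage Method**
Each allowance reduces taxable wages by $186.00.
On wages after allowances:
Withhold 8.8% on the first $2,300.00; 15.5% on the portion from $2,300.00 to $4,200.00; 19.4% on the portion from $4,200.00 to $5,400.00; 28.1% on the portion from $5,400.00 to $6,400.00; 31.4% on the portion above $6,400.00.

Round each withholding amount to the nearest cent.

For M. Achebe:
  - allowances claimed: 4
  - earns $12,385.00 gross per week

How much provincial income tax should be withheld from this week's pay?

$2,656.37

Provincial Income Tax: taxable = $12,385.00 − 4×$186.00 = $11,641.00
  $1,010.70 + 31.4% × ($11,641.00 − $6,400.00) = $1,010.70 + 31.4% × $5,241.00 = $2,656.37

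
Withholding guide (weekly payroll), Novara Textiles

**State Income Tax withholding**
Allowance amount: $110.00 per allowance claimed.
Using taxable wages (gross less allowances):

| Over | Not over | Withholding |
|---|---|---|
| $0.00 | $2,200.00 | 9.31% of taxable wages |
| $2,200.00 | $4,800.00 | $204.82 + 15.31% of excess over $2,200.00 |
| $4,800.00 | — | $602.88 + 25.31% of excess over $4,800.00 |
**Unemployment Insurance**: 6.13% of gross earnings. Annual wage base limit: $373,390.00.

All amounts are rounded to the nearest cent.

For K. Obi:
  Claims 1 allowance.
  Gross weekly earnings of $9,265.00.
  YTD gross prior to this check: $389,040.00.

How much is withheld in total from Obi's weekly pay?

$1,705.13

State Income Tax: taxable = $9,265.00 − 1×$110.00 = $9,155.00
  $602.88 + 25.31% × ($9,155.00 − $4,800.00) = $602.88 + 25.31% × $4,355.00 = $1,705.13
Unemployment Insurance: YTD $389,040.00 ≥ cap $373,390.00 → $0.00
Total: $1,705.13 + $0.00 = $1,705.13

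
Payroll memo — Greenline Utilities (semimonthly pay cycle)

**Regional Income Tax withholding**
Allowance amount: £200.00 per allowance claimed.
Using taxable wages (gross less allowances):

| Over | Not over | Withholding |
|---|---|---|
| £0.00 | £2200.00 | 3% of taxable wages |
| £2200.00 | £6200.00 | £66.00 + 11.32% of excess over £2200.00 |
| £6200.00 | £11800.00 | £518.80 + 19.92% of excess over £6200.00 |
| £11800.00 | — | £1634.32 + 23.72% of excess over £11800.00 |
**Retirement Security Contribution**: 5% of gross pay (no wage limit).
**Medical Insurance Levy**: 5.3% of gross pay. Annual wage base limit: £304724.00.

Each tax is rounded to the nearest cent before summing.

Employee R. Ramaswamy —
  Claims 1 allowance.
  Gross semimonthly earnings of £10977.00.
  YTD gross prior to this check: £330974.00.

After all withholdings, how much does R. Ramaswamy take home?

£8997.61

Regional Income Tax: taxable = £10977.00 − 1×£200.00 = £10777.00
  £518.80 + 19.92% × (£10777.00 − £6200.00) = £518.80 + 19.92% × £4577.00 = £1430.54
Retirement Security Contribution: 5% × £10977.00 = £548.85
Medical Insurance Levy: YTD £330974.00 ≥ cap £304724.00 → £0.00
Total withheld: £1430.54 + £548.85 + £0.00 = £1979.39
Net pay: £10977.00 − £1979.39 = £8997.61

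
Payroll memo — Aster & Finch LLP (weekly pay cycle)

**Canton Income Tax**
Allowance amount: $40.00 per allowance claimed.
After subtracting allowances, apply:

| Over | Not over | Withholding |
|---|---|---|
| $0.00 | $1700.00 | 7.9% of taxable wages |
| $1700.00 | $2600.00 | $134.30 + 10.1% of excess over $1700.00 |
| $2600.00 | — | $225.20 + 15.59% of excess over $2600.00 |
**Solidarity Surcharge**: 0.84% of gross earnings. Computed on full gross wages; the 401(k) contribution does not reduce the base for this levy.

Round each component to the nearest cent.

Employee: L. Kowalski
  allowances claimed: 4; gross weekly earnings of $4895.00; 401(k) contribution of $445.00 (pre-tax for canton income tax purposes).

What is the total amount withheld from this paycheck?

$529.79

Canton Income Tax: taxable = $4895.00 − $445.00 − 4×$40.00 = $4290.00
  $225.20 + 15.59% × ($4290.00 − $2600.00) = $225.20 + 15.59% × $1690.00 = $488.67
Solidarity Surcharge: 0.84% × $4895.00 = $41.12
Total: $488.67 + $41.12 = $529.79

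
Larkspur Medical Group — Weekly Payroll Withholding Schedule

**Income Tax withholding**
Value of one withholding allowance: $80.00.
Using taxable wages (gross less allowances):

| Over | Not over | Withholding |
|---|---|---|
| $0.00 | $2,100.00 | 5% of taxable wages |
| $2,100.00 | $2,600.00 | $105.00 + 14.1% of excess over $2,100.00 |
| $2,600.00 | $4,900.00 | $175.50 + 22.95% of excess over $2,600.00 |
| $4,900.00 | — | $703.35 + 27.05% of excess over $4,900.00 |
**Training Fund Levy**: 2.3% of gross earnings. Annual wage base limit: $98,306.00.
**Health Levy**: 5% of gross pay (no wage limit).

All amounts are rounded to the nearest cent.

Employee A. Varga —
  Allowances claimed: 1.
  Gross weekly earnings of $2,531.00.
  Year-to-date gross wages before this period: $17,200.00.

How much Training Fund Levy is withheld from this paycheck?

$58.21

Training Fund Levy: 2.3% × $2,531.00 = $58.21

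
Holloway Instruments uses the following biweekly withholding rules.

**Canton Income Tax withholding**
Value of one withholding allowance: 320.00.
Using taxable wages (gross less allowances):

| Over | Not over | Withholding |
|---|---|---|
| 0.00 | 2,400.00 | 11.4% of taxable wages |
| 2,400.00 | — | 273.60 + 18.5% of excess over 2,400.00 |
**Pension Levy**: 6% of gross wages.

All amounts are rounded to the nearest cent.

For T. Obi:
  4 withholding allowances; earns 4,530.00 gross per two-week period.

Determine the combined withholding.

Canton Income Tax: taxable = 4,530.00 − 4×320.00 = 3,250.00
  273.60 + 18.5% × (3,250.00 − 2,400.00) = 273.60 + 18.5% × 850.00 = 430.85
Pension Levy: 6% × 4,530.00 = 271.80
Total: 430.85 + 271.80 = 702.65

702.65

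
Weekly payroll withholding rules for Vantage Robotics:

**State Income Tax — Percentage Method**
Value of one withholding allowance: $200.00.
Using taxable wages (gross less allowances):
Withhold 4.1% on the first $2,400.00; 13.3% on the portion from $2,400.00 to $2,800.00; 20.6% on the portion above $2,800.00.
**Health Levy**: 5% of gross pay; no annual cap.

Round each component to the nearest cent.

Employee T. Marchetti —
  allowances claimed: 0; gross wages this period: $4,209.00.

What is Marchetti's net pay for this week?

State Income Tax: taxable = $4,209.00
  $151.60 + 20.6% × ($4,209.00 − $2,800.00) = $151.60 + 20.6% × $1,409.00 = $441.85
Health Levy: 5% × $4,209.00 = $210.45
Total withheld: $441.85 + $210.45 = $652.30
Net pay: $4,209.00 − $652.30 = $3,556.70

$3,556.70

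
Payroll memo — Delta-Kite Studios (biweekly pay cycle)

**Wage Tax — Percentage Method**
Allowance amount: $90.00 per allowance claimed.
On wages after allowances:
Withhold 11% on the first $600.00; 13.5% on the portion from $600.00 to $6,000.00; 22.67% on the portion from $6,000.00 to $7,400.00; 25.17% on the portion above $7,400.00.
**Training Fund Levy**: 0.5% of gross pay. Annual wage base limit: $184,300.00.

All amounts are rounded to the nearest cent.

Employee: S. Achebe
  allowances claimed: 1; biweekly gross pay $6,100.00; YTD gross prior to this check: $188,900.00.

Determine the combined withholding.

$797.27

Wage Tax: taxable = $6,100.00 − 1×$90.00 = $6,010.00
  $795.00 + 22.67% × ($6,010.00 − $6,000.00) = $795.00 + 22.67% × $10.00 = $797.27
Training Fund Levy: YTD $188,900.00 ≥ cap $184,300.00 → $0.00
Total: $797.27 + $0.00 = $797.27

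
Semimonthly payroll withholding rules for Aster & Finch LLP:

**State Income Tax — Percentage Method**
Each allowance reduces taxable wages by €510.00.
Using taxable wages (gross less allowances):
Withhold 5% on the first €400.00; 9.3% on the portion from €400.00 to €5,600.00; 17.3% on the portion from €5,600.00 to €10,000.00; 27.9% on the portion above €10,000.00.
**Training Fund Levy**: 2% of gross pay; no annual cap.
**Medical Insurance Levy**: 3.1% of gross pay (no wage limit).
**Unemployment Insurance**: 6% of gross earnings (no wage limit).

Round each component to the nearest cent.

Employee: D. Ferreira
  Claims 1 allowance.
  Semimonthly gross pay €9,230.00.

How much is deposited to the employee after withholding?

€7,162.11

State Income Tax: taxable = €9,230.00 − 1×€510.00 = €8,720.00
  €503.60 + 17.3% × (€8,720.00 − €5,600.00) = €503.60 + 17.3% × €3,120.00 = €1,043.36
Training Fund Levy: 2% × €9,230.00 = €184.60
Medical Insurance Levy: 3.1% × €9,230.00 = €286.13
Unemployment Insurance: 6% × €9,230.00 = €553.80
Total withheld: €1,043.36 + €184.60 + €286.13 + €553.80 = €2,067.89
Net pay: €9,230.00 − €2,067.89 = €7,162.11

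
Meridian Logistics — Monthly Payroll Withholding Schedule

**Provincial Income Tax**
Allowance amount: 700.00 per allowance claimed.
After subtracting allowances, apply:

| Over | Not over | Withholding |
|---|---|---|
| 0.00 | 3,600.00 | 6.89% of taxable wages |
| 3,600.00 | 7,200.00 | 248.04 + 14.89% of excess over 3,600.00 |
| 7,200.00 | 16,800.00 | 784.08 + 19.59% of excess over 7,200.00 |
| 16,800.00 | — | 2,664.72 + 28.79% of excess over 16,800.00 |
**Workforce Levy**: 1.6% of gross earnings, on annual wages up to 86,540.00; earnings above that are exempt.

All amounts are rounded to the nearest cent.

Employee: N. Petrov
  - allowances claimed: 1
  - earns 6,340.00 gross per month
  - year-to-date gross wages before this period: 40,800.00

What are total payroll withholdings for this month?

653.24

Provincial Income Tax: taxable = 6,340.00 − 1×700.00 = 5,640.00
  248.04 + 14.89% × (5,640.00 − 3,600.00) = 248.04 + 14.89% × 2,040.00 = 551.80
Workforce Levy: 1.6% × 6,340.00 = 101.44
Total: 551.80 + 101.44 = 653.24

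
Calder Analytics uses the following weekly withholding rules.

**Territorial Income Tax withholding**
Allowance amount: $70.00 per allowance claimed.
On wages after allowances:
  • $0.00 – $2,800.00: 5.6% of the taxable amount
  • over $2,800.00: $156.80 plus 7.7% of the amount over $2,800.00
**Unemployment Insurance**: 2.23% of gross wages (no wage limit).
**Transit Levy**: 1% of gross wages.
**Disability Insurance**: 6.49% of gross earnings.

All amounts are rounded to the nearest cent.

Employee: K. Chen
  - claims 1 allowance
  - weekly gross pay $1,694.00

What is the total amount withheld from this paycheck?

Territorial Income Tax: taxable = $1,694.00 − 1×$70.00 = $1,624.00
  5.6% × $1,624.00 = $90.94
Unemployment Insurance: 2.23% × $1,694.00 = $37.78
Transit Levy: 1% × $1,694.00 = $16.94
Disability Insurance: 6.49% × $1,694.00 = $109.94
Total: $90.94 + $37.78 + $16.94 + $109.94 = $255.60

$255.60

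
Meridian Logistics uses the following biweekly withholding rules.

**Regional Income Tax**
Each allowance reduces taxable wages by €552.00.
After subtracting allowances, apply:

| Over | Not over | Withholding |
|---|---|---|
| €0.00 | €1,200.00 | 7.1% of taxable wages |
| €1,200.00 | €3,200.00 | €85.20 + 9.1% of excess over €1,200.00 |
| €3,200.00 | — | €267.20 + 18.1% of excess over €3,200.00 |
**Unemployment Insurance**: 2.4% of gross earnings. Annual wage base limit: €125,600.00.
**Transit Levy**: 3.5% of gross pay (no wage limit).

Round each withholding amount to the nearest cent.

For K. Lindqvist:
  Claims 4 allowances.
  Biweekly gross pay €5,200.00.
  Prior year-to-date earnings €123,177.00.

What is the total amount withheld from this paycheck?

Regional Income Tax: taxable = €5,200.00 − 4×€552.00 = €2,992.00
  €85.20 + 9.1% × (€2,992.00 − €1,200.00) = €85.20 + 9.1% × €1,792.00 = €248.27
Unemployment Insurance: cap €125,600.00 − YTD €123,177.00 = €2,423.00 subject; 2.4% × €2,423.00 = €58.15
Transit Levy: 3.5% × €5,200.00 = €182.00
Total: €248.27 + €58.15 + €182.00 = €488.42

€488.42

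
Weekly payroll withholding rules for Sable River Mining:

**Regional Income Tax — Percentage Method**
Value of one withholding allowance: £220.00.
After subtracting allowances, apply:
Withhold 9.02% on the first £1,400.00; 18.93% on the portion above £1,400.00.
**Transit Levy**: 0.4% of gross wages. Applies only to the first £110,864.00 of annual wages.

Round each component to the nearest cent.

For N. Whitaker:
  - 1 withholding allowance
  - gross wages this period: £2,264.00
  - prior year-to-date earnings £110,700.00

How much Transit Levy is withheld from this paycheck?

Transit Levy: cap £110,864.00 − YTD £110,700.00 = £164.00 subject; 0.4% × £164.00 = £0.66

£0.66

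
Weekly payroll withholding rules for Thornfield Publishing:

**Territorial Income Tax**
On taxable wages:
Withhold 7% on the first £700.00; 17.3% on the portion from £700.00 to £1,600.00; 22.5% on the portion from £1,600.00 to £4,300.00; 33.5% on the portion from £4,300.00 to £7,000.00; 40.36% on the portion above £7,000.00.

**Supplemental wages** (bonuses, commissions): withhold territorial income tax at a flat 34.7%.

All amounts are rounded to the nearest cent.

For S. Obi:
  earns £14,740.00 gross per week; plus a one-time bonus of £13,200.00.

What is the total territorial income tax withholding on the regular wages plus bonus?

£9,420.96

Territorial Income Tax: taxable = £14,740.00
  £1,716.70 + 40.36% × (£14,740.00 − £7,000.00) = £1,716.70 + 40.36% × £7,740.00 = £4,840.56
Supplemental (34.7% flat on bonus): 34.7% × £13,200.00 = £4,580.40
Total territorial income tax: £4,840.56 + £4,580.40 = £9,420.96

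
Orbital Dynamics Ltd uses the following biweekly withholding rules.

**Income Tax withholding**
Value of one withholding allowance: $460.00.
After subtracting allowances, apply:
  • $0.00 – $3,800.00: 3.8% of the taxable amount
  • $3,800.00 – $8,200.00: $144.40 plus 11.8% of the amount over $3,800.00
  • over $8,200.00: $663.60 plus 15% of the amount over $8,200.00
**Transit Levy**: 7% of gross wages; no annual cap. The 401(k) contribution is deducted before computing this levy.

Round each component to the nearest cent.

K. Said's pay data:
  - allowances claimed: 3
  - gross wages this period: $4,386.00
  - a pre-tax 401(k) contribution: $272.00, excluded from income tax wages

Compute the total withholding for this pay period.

$391.87

Income Tax: taxable = $4,386.00 − $272.00 − 3×$460.00 = $2,734.00
  3.8% × $2,734.00 = $103.89
Transit Levy: 7% × $4,114.00 = $287.98
Total: $103.89 + $287.98 = $391.87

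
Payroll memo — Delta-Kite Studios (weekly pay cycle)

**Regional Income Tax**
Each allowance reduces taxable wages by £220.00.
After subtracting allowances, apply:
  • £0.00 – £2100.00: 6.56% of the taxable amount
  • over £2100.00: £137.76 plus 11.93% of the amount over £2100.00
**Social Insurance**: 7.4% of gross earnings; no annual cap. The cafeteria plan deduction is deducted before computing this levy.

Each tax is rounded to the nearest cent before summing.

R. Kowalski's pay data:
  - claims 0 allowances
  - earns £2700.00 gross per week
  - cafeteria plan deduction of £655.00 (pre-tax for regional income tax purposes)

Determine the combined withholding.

£285.48

Regional Income Tax: taxable = £2700.00 − £655.00 = £2045.00
  6.56% × £2045.00 = £134.15
Social Insurance: 7.4% × £2045.00 = £151.33
Total: £134.15 + £151.33 = £285.48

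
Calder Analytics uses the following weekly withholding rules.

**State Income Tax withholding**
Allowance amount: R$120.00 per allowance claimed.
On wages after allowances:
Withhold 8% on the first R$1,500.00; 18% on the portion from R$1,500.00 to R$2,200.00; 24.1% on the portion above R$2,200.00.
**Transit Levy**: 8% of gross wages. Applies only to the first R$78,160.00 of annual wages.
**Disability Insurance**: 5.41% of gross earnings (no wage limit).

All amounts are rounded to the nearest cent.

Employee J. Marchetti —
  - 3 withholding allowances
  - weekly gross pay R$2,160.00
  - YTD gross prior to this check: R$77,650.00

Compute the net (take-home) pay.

R$1,828.34

State Income Tax: taxable = R$2,160.00 − 3×R$120.00 = R$1,800.00
  R$120.00 + 18% × (R$1,800.00 − R$1,500.00) = R$120.00 + 18% × R$300.00 = R$174.00
Transit Levy: cap R$78,160.00 − YTD R$77,650.00 = R$510.00 subject; 8% × R$510.00 = R$40.80
Disability Insurance: 5.41% × R$2,160.00 = R$116.86
Total withheld: R$174.00 + R$40.80 + R$116.86 = R$331.66
Net pay: R$2,160.00 − R$331.66 = R$1,828.34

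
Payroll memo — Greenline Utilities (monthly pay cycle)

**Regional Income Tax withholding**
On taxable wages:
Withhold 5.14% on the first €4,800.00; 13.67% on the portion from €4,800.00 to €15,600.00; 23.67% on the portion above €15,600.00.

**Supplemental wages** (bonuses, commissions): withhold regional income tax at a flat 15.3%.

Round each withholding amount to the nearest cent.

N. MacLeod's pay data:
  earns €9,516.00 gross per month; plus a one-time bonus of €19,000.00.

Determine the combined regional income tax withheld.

€3,798.40

Regional Income Tax: taxable = €9,516.00
  €246.72 + 13.67% × (€9,516.00 − €4,800.00) = €246.72 + 13.67% × €4,716.00 = €891.40
Supplemental (15.3% flat on bonus): 15.3% × €19,000.00 = €2,907.00
Total regional income tax: €891.40 + €2,907.00 = €3,798.40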